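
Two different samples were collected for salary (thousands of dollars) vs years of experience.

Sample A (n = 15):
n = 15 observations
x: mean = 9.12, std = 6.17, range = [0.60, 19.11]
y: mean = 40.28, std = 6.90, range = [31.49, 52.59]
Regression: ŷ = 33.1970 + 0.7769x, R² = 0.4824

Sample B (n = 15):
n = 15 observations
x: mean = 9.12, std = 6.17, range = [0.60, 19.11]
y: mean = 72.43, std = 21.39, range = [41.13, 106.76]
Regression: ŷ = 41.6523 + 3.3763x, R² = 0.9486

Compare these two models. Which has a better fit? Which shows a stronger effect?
Model B has the better fit (R² = 0.9486 vs 0.4824). Model B shows the stronger effect (|β₁| = 3.3763 vs 0.7769).

Model Comparison:

Which explains more variance? (R²)
- Model A: R² = 0.4824 → 48.24% of variance in salary explained
- Model B: R² = 0.9486 → 94.86% of variance in salary explained
- 0.9486 > 0.4824 → Model B has the better fit

Strength of effect — compare |β₁|:
- Model A: β₁ = 0.7769 → predicted salary rises 0.7769 thousand dollars per additional year of experience
- Model B: β₁ = 3.3763 → predicted salary rises 3.3763 thousand dollars per additional year of experience
- |0.7769| < |3.3763| → Model B shows the stronger marginal effect

Note: R² measures how tightly points cluster around the line; β₁ measures how steep the line is — they answer different questions.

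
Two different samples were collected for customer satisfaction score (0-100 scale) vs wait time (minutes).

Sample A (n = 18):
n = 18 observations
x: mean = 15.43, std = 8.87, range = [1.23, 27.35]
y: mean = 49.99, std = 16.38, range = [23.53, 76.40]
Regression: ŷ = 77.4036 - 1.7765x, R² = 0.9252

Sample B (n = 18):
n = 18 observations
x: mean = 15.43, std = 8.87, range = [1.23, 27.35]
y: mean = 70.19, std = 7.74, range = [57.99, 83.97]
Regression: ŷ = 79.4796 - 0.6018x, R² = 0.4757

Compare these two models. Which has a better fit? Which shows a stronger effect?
Model A has the better fit (R² = 0.9252 vs 0.4757). Model A shows the stronger effect (|β₁| = 1.7765 vs 0.6018).

Model Comparison:

Goodness of fit (R²):
- Model A: R² = 0.9252 → 92.52% of variance in satisfaction score explained
- Model B: R² = 0.4757 → 47.57% of variance in satisfaction score explained
- 0.9252 > 0.4757 → Model A has the better fit

Effect size (slope magnitude):
- Model A: β₁ = -1.7765 → predicted satisfaction score falls 1.7765 points per additional minute of wait time
- Model B: β₁ = -0.6018 → predicted satisfaction score falls 0.6018 points per additional minute of wait time
- |-1.7765| > |-0.6018| → Model A shows the stronger marginal effect

Notes:
- R² measures how tightly points cluster around the line; β₁ measures how steep the line is — they answer different questions.
- A steeper slope doesn't make a better model if the scatter around the line is large.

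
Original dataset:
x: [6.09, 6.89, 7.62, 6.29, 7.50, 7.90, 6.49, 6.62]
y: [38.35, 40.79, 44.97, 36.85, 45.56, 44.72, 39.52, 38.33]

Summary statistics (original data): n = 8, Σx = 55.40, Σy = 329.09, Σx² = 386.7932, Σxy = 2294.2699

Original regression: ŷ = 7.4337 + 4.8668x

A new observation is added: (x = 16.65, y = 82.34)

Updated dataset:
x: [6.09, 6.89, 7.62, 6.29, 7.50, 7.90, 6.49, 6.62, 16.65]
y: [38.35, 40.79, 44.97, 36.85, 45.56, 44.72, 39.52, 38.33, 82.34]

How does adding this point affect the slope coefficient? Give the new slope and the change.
Adding the point moves β₁ from 4.8668 to 4.2596, i.e. it decreases by 0.6072 (-12.5%).

x = 16.65 lies well outside the original x-range [6.09, 7.90] (x̄ ≈ 6.93), so this observation has high leverage and can move the slope substantially.

Step 1: Update the sums with the new point (n goes from 8 to 9)
Σx  = 55.40 + 16.65 = 72.05
Σy  = 329.09 + 82.34 = 411.43
Σx² = 386.7932 + 16.65² = 386.7932 + 277.2225 = 664.0157
Σxy = 2294.2699 + 16.65×82.34 = 2294.2699 + 1370.9610 = 3665.2309

Step 2: Recompute the slope with b₁ = (nΣxy − ΣxΣy) / (nΣx² − (Σx)²)
Numerator   = 9×3665.2309 − 72.05×411.43 = 32987.0781 − 29643.5315 = 3343.5466
Denominator = 9×664.0157 − 72.05² = 5976.1413 − 5191.2025 = 784.9388
b₁(new) = 3343.5466 / 784.9388 = 4.2596

(Same formula on the original sums: (8×2294.2699 − 55.40×329.09) / (8×386.7932 − 55.40²) = 122.5732 / 25.1856 = 4.8668, matching the given fit.)

Step 3: Change in slope
Δβ₁ = 4.2596 − 4.8668 = -0.6072
Relative change = -0.6072 / 4.8668 × 100% = -12.5%
→ the slope decreases when the point is added.

A high-leverage point only changes the slope if it is off the original line; here y = 82.34 is below the original trend, so the slope decreases.
In practice: examine leverage (hᵢ) and Cook's distance rather than deleting it automatically.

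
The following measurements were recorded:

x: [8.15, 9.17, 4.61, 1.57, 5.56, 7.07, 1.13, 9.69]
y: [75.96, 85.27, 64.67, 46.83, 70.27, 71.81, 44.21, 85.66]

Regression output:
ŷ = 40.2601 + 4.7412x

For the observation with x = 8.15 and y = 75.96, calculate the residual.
Residual = -2.9409

The residual is the difference between the actual value and the predicted value:

Residual = y - ŷ

Step 1: Calculate predicted value
ŷ = 40.2601 + 4.7412 × 8.15
ŷ = 78.9009

Step 2: Calculate residual
Residual = 75.96 - 78.9009
Residual = -2.9409

The residual is negative, so the observed y = 75.96 sits below the regression line (the line overestimates it by 2.9409).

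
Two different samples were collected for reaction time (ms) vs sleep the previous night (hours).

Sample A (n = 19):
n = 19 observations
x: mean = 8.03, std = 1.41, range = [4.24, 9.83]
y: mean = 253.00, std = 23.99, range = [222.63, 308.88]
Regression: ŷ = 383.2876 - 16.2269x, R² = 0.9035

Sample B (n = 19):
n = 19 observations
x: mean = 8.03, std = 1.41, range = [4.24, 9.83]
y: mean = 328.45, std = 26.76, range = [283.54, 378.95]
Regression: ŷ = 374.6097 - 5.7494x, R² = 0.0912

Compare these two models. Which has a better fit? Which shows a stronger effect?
Model A has the better fit (R² = 0.9035 vs 0.0912). Model A shows the stronger effect (|β₁| = 16.2269 vs 5.7494).

Model Comparison:

Goodness of fit (R²):
- Model A: R² = 0.9035 → 90.35% of variance in reaction time explained
- Model B: R² = 0.0912 → 9.12% of variance in reaction time explained
- 0.9035 > 0.0912 → Model A has the better fit

Strength of effect — compare |β₁|:
- Model A: β₁ = -16.2269 → predicted reaction time falls 16.2269 ms per additional hour of sleep
- Model B: β₁ = -5.7494 → predicted reaction time falls 5.7494 ms per additional hour of sleep
- |-16.2269| > |-5.7494| → Model A shows the stronger marginal effect

Notes:
- A steeper slope doesn't make a better model if the scatter around the line is large.
- The two samples could reflect different populations, time periods, or measurement quality.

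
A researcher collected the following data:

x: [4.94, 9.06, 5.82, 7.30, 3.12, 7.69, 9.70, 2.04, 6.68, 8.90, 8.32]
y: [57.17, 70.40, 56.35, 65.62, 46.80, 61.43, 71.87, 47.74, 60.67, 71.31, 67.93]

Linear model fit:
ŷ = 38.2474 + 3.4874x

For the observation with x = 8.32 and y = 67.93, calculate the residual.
Residual = 0.6674

The residual is the difference between the actual value and the predicted value:

Residual = y - ŷ

Step 1: Calculate predicted value
ŷ = 38.2474 + 3.4874 × 8.32
ŷ = 67.2626

Step 2: Calculate residual
Residual = 67.93 - 67.2626
Residual = 0.6674

The residual is positive, so the observed y = 67.93 sits above the regression line (the line underestimates it by 0.6674).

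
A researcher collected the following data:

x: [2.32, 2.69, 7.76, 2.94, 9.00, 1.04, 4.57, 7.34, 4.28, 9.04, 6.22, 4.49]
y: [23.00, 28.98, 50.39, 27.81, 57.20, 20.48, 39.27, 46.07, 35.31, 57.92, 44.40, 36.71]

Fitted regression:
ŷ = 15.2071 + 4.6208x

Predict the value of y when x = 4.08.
ŷ = 34.0600

To predict y for x = 4.08, substitute into the regression equation:

ŷ = 15.2071 + 4.6208 × 4.08
ŷ = 15.2071 + 18.8529
ŷ = 34.0600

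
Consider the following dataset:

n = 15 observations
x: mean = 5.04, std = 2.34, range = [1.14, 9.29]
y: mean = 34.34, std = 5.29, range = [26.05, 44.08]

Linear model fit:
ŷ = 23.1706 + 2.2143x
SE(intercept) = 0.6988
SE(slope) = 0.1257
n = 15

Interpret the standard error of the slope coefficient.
SE(β̂₁) = 0.1257 is the estimated standard deviation of the slope estimate across repeated samples; relative to β̂₁ = 2.2143 that is 5.7%, a precise estimate.

What SE measures:
- The standard error quantifies the sampling variability of the coefficient estimate
- It is the estimated standard deviation of β̂₁ across hypothetical repeated samples of the same size
- Smaller SE → more precise estimate

Relative precision:
- SE / |β̂₁| = 0.1257 / 2.2143 = 5.7%
- Rule of thumb (under 20%: precise; 20% to under 50%: moderately precise; 50% or more: imprecise) → precise

Link to interval estimation: a confidence interval for β₁ is β̂₁ ± t* × 0.1257, so SE sets the half-width per unit of t*.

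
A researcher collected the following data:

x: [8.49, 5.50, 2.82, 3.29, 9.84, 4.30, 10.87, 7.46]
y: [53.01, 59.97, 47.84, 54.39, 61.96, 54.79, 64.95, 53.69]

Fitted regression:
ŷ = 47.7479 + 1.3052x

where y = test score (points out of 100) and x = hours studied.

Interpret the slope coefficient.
An increase of one hour in study time is associated with a 1.3052 points increase in predicted test score.

The slope β₁ = 1.3052 gives the rate at which the fitted test score changes with study time.

Interpretation:
- Study time up by 1 hour → predicted test score increases by 1.3052 points
- The effect is assumed constant over the observed range of x (linearity)

(β₀ = 47.7479 is the fitted value at x = 0 and is not part of the slope interpretation.)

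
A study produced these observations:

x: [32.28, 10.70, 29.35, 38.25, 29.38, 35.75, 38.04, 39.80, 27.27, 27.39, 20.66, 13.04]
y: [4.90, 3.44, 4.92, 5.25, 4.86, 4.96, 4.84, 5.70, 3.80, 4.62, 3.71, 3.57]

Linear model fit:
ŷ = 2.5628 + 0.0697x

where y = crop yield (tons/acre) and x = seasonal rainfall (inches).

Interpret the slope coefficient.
On average, crop yield is about 0.0697 tons/acre higher for every extra inch of rainfall.

The slope β₁ = 0.0697 gives the rate at which the fitted crop yield changes with rainfall.

Interpretation:
- Rainfall up by 1 inch → predicted crop yield increases by 0.0697 tons/acre
- The effect is assumed constant over the observed range of x (linearity)
- The sign (+) gives the direction; the magnitude 0.0697 gives the size of the effect per inch

(β₀ = 2.5628 is the fitted value at x = 0 and is not part of the slope interpretation.)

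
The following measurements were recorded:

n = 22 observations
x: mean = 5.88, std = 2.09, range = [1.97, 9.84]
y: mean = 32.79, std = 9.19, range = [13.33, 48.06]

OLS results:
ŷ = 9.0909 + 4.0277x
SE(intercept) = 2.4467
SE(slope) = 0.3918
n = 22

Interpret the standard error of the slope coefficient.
SE(slope) = 0.3918 measures the uncertainty in the estimated slope. The coefficient is estimated precisely (SE/|β̂₁| = 9.7%).

SE(β̂₁) = 0.3918 says: if we drew many samples of n = 22 from the same population and refit each time, the fitted slopes would scatter with a standard deviation of roughly 0.3918 around the true β₁.

Relative precision:
- SE / |β̂₁| = 0.3918 / 4.0277 = 9.7%
- Rule of thumb (under 20%: precise; 20% to under 50%: moderately precise; 50% or more: imprecise) → precise

Link to the t-test: t = β̂₁ / SE(β̂₁) = 4.0277 / 0.3918 = 10.2800, the statistic for H₀: β₁ = 0.

What drives SE(β̂₁): more residual scatter → larger SE; wider spread of x values → smaller SE; larger n (here n = 22) → smaller SE.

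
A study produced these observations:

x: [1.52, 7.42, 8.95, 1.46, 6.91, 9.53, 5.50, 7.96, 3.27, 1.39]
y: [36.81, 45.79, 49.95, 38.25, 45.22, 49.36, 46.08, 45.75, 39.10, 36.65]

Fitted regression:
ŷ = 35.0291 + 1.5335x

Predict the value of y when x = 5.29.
ŷ = 43.1413

To predict y for x = 5.29, substitute into the regression equation:

ŷ = 35.0291 + 1.5335 × 5.29
ŷ = 35.0291 + 8.1122
ŷ = 43.1413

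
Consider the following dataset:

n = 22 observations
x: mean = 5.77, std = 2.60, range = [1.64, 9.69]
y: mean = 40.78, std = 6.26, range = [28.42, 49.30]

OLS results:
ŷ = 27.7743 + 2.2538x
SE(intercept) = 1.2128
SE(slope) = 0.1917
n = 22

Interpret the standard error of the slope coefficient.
SE(β̂₁) = 0.1917 is the estimated standard deviation of the slope estimate across repeated samples; relative to β̂₁ = 2.2538 that is 8.5%, a precise estimate.

SE(β̂₁) = 0.1917 says: if we drew many samples of n = 22 from the same population and refit each time, the fitted slopes would scatter with a standard deviation of roughly 0.1917 around the true β₁.

Relative precision:
- SE / |β̂₁| = 0.1917 / 2.2538 = 8.5%
- Rule of thumb (under 20%: precise; 20% to under 50%: moderately precise; 50% or more: imprecise) → precise

Link to interval estimation: a confidence interval for β₁ is β̂₁ ± t* × 0.1917, so SE sets the half-width per unit of t*.

What drives SE(β̂₁): wider spread of x values → smaller SE; larger n (here n = 22) → smaller SE; more residual scatter → larger SE.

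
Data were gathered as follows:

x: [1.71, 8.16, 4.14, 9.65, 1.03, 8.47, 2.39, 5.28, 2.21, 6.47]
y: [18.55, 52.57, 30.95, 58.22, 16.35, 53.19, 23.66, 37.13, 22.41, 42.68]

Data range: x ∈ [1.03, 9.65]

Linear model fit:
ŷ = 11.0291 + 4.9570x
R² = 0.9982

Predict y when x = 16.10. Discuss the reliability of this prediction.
The equation gives ŷ = 90.8368; however x = 16.10 is 6.45 units above the observed range, so this extrapolated value should not be trusted.

Prediction calculation:
ŷ = 11.0291 + 4.9570 × 16.10
ŷ = 90.8368

Reliability:
- Data range: x ∈ [1.03, 9.65]
- Prediction point: x = 16.10 is 6.45 units above the observed range → this is EXTRAPOLATION, not interpolation

Why that matters here:
- There are no observations near this x to validate the fitted line there
- R² describes fit only over the sampled x values; it says nothing about behaviour beyond them

The R² = 0.9982 only validates the fit within [1.03, 9.65]; treat ŷ = 90.8368 with caution.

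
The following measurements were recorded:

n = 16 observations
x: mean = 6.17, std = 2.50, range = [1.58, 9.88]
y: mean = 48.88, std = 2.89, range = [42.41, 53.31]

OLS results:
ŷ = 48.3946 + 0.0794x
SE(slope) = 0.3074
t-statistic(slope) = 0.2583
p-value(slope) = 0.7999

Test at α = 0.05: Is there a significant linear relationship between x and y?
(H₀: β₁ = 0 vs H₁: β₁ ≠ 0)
p-value = 0.7999 ≥ α = 0.05, so we fail to reject H₀. The relationship is not significant.

Hypothesis test for the slope coefficient:

H₀: β₁ = 0 (no linear relationship)
H₁: β₁ ≠ 0 (linear relationship exists)

Test statistic: t = β̂₁ / SE(β̂₁) = 0.0794 / 0.3074 = 0.2583

The p-value (0.7999) is the probability, under H₀, of a t-statistic at least as extreme as |t| = 0.2583 (two-sided, df = n − 2 = 14).

Decision rule: reject H₀ if p-value < α.
p-value = 0.7999 ≥ α = 0.05 → fail to reject H₀.

Conclusion: the linear association between x and y is not significant at the 5% level.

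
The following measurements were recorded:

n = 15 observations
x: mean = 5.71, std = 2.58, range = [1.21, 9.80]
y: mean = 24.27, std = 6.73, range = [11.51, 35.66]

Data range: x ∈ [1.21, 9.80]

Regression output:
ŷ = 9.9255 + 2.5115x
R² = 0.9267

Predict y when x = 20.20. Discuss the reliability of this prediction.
ŷ = 60.6578 (extrapolation — x = 20.20 lies outside [1.21, 9.80], so reliability is low).

Prediction calculation:
ŷ = 9.9255 + 2.5115 × 20.20
ŷ = 60.6578

Reliability:
- Data range: x ∈ [1.21, 9.80]
- Prediction point: x = 20.20 is 10.40 units above the observed range → this is EXTRAPOLATION, not interpolation

Why that matters here:
- There are no observations near this x to validate the fitted line there
- Real relationships often flatten, saturate, or turn nonlinear at extremes
- R² describes fit only over the sampled x values; it says nothing about behaviour beyond them

A defensible statement: 'if the linear trend continued to x = 20.20, y would be about 60.6578' — the premise is untested.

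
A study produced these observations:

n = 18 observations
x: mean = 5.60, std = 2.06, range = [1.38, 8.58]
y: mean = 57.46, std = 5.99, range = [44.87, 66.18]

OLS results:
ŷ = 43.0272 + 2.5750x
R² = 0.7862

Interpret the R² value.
About 78.62% of the variability in y is accounted for by the regression on x (R² = 0.7862) — a strong linear fit.

The coefficient of determination R² is the fraction of the total variation in y that the fitted line accounts for.

Here R² = 0.7862:
- Explained: 78.62% of the variation in y
- Unexplained (residual): 100% − 78.62% = 21.38%
- Rule of thumb (below 0.3 weak; 0.3 to below 0.7 moderate; 0.7 and above strong) → strong

Note: R² says nothing about causation, and a high R² does not by itself mean the linear form is appropriate — check the residuals.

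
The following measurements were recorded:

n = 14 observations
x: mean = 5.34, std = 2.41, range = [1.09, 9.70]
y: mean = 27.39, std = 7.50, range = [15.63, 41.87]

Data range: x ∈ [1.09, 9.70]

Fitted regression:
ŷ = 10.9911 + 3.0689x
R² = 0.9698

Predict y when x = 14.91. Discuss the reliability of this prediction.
ŷ = 56.7484, but this is extrapolation (above the data range [1.09, 9.70]) and may be unreliable.

Prediction calculation:
ŷ = 10.9911 + 3.0689 × 14.91
ŷ = 56.7484

Reliability:
- Data range: x ∈ [1.09, 9.70]
- Prediction point: x = 14.91 is 5.21 units above the observed range → this is EXTRAPOLATION, not interpolation

Why that matters here:
- R² describes fit only over the sampled x values; it says nothing about behaviour beyond them
- Real relationships often flatten, saturate, or turn nonlinear at extremes
- The standard error of prediction grows with (x − x̄)², and x = 14.91 is far from x̄ = 5.34

Report the number if required, but flag clearly that it is an extrapolation.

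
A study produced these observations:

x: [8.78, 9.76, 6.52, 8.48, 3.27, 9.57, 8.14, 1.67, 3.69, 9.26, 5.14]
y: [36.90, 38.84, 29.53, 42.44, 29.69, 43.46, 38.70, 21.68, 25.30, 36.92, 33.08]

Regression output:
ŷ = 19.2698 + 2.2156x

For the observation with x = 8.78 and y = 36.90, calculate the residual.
Residual = -1.8228

The residual is the difference between the actual value and the predicted value:

Residual = y - ŷ

Step 1: Calculate predicted value
ŷ = 19.2698 + 2.2156 × 8.78
ŷ = 38.7228

Step 2: Calculate residual
Residual = 36.90 - 38.7228
Residual = -1.8228

Sign check: y < ŷ, so the point is below the line and the fit overestimates here.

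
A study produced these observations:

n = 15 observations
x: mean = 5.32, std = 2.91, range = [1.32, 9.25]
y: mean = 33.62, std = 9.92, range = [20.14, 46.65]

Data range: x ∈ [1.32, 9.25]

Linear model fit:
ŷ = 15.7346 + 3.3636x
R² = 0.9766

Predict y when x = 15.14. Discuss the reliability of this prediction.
ŷ = 66.6595 (extrapolation — x = 15.14 lies outside [1.32, 9.25], so reliability is low).

Prediction calculation:
ŷ = 15.7346 + 3.3636 × 15.14
ŷ = 66.6595

Reliability:
- Data range: x ∈ [1.32, 9.25]
- Prediction point: x = 15.14 is 5.89 units above the observed range → this is EXTRAPOLATION, not interpolation

Why that matters here:
- There are no observations near this x to validate the fitted line there
- Real relationships often flatten, saturate, or turn nonlinear at extremes
- The linear relationship may not hold outside the observed range

Report the number if required, but flag clearly that it is an extrapolation.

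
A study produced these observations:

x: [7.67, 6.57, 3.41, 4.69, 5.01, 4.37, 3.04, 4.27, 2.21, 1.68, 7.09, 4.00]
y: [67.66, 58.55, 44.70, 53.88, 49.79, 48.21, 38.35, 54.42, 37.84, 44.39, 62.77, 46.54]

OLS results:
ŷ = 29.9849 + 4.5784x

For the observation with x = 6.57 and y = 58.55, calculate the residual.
Residual = -1.5150

The residual is the difference between the actual value and the predicted value:

Residual = y - ŷ

Step 1: Calculate predicted value
ŷ = 29.9849 + 4.5784 × 6.57
ŷ = 60.0650

Step 2: Calculate residual
Residual = 58.55 - 60.0650
Residual = -1.5150

Interpretation: the model overestimates the actual value by 1.5150 at this point (negative residual → observation lies below the fitted line).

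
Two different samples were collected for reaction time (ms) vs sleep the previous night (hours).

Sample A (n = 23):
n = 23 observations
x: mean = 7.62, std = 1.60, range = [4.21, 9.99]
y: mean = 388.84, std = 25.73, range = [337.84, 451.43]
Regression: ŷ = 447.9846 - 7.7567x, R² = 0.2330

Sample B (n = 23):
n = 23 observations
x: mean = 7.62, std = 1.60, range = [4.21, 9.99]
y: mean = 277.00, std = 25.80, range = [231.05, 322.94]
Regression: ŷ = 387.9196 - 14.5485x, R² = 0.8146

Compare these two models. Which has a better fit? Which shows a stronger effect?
Model B has the better fit (R² = 0.8146 vs 0.2330). Model B shows the stronger effect (|β₁| = 14.5485 vs 7.7567).

Model Comparison:

Fit — compare R²:
- Model A: R² = 0.2330 → 23.30% of variance in reaction time explained
- Model B: R² = 0.8146 → 81.46% of variance in reaction time explained
- 0.8146 > 0.2330 → Model B has the better fit

Which has the larger per-hour effect? (|β₁|)
- Model A: β₁ = -7.7567 → predicted reaction time falls 7.7567 ms per additional hour of sleep
- Model B: β₁ = -14.5485 → predicted reaction time falls 14.5485 ms per additional hour of sleep
- |-7.7567| < |-14.5485| → Model B shows the stronger marginal effect

Notes:
- R² measures how tightly points cluster around the line; β₁ measures how steep the line is — they answer different questions.
- The two samples could reflect different populations, time periods, or measurement quality.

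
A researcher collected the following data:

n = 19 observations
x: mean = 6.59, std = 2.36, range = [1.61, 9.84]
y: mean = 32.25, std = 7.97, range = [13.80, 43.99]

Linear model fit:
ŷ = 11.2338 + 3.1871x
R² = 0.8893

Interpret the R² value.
R² = 0.8893 means 88.93% of the variation in y is explained by the linear relationship with x. This indicates a strong fit.

R² (coefficient of determination) measures the proportion of variance in y explained by the regression model.

Here R² = 0.8893:
- Explained: 88.93% of the variation in y
- Unexplained (residual): 100% − 88.93% = 11.07%
- Rule of thumb (below 0.3 weak; 0.3 to below 0.7 moderate; 0.7 and above strong) → strong

Note: R² never decreases when predictors are added, so it should not be used alone to compare models of different size.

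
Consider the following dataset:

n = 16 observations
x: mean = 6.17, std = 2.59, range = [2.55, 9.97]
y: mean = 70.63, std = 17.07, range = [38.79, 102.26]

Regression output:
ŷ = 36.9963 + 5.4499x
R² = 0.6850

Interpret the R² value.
R² = 0.6850 means 68.50% of the variation in y is explained by the linear relationship with x. This indicates a moderate fit.

The coefficient of determination R² is the fraction of the total variation in y that the fitted line accounts for.

Here R² = 0.6850:
- Explained: 68.50% of the variation in y
- Unexplained (residual): 100% − 68.50% = 31.50%
- Rule of thumb (below 0.3 weak; 0.3 to below 0.7 moderate; 0.7 and above strong) → moderate

Calculation: R² = 1 − (SS_res / SS_tot), where SS_res is the sum of squared residuals and SS_tot the total sum of squares.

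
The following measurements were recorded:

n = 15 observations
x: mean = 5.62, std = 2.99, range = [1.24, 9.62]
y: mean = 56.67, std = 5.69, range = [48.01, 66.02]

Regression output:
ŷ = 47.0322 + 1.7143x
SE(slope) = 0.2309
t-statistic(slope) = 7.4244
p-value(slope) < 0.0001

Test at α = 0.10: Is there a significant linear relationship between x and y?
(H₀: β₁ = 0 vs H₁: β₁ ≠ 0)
Reject H₀: p-value < 0.0001 < α = 0.10. The linear relationship is significant at the 10% level.

Hypothesis test for the slope coefficient:

H₀: β₁ = 0 (no linear relationship)
H₁: β₁ ≠ 0 (linear relationship exists)

Test statistic: t = β̂₁ / SE(β̂₁) = 1.7143 / 0.2309 = 7.4244

p < 0.0001: how often a slope estimate this far from 0 (in SE units) would arise by chance if β₁ were truly 0.

Decision rule: reject H₀ if p-value < α.
p-value < 0.0001 < α = 0.10 → reject H₀.

Conclusion: the linear association between x and y is significant at the 10% level.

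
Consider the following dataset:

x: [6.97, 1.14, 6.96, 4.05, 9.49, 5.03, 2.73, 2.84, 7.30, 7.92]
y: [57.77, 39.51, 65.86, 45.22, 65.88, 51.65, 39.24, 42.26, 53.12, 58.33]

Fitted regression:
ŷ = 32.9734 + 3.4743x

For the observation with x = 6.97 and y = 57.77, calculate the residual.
Residual = 0.5807

The residual is the difference between the actual value and the predicted value:

Residual = y - ŷ

Step 1: Calculate predicted value
ŷ = 32.9734 + 3.4743 × 6.97
ŷ = 57.1893

Step 2: Calculate residual
Residual = 57.77 - 57.1893
Residual = 0.5807

Interpretation: the model underestimates the actual value by 0.5807 at this point (positive residual → observation lies above the fitted line).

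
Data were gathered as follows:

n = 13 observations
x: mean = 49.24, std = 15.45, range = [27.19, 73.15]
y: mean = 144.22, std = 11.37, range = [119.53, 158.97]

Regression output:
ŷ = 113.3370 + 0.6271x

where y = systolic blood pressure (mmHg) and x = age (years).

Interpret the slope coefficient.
For each additional year of age, predicted blood pressure increases by approximately 0.6271 mmHg.

The slope coefficient β₁ = 0.6271 represents the marginal effect of age on blood pressure.

Interpretation:
- Age up by 1 year → predicted blood pressure increases by 0.6271 mmHg
- This is a linear approximation: the same per-unit change is assumed across the whole observed x range
- The sign (+) gives the direction; the magnitude 0.6271 gives the size of the effect per year

The intercept β₀ = 113.3370 is the predicted blood pressure when age = 0; since the smallest observed x is 27.19, this is an extrapolation and mainly anchors the line.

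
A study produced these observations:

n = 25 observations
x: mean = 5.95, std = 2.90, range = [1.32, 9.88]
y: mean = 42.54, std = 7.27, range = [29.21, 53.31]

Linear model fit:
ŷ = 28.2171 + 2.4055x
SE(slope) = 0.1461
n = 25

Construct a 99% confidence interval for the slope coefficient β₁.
The 99% CI for β₁ is (1.9954, 2.8156)

Confidence interval for the slope:

The 99% CI for β₁ is: β̂₁ ± t*(α/2, n-2) × SE(β̂₁)

Step 1: Find critical t-value
- Confidence level = 0.99
- Degrees of freedom = n - 2 = 25 - 2 = 23
- t*(α/2, 23) = 2.8073

Step 2: Calculate margin of error
Margin = 2.8073 × 0.1461 = 0.4101

Step 3: Construct interval
CI = 2.4055 ± 0.4101
CI = (1.9954, 2.8156)

Interpretation: each one-unit increase in x is associated with a change in mean y of between 1.9954 and 2.8156, with 99% confidence.
The interval does not include 0, suggesting a significant linear relationship.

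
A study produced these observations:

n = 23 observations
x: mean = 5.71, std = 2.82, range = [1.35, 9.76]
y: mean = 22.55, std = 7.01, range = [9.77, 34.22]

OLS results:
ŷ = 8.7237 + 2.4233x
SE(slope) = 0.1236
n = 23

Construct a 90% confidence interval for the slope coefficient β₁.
The 90% CI for β₁ is (2.2106, 2.6360)

Confidence interval for the slope:

The 90% CI for β₁ is: β̂₁ ± t*(α/2, n-2) × SE(β̂₁)

Step 1: Find critical t-value
- Confidence level = 0.9
- Degrees of freedom = n - 2 = 23 - 2 = 21
- t*(α/2, 21) = 1.7207

Step 2: Calculate margin of error
Margin = 1.7207 × 0.1236 = 0.2127

Step 3: Construct interval
CI = 2.4233 ± 0.2127
CI = (2.2106, 2.6360)

Interpretation: We are 90% confident that the true slope β₁ lies between 2.2106 and 2.6360.
Since 0 is outside the interval, a two-sided test at α = 0.10 would reject H₀: β₁ = 0.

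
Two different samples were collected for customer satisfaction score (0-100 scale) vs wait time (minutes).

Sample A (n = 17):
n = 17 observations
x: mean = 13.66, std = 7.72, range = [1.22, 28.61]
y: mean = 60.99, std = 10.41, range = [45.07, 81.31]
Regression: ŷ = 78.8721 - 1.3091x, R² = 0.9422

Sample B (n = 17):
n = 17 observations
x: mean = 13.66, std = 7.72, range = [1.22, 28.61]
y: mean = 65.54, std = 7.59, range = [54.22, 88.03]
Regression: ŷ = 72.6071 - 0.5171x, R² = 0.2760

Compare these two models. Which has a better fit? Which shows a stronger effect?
Model A has the better fit (R² = 0.9422 vs 0.2760). Model A shows the stronger effect (|β₁| = 1.3091 vs 0.5171).

Model Comparison:

Which explains more variance? (R²)
- Model A: R² = 0.9422 → 94.22% of variance in satisfaction score explained
- Model B: R² = 0.2760 → 27.60% of variance in satisfaction score explained
- 0.9422 > 0.2760 → Model A has the better fit

Effect size (slope magnitude):
- Model A: β₁ = -1.3091 → predicted satisfaction score falls 1.3091 points per additional minute of wait time
- Model B: β₁ = -0.5171 → predicted satisfaction score falls 0.5171 points per additional minute of wait time
- |-1.3091| > |-0.5171| → Model A shows the stronger marginal effect

Notes:
- The two samples could reflect different populations, time periods, or measurement quality.
- R² measures how tightly points cluster around the line; β₁ measures how steep the line is — they answer different questions.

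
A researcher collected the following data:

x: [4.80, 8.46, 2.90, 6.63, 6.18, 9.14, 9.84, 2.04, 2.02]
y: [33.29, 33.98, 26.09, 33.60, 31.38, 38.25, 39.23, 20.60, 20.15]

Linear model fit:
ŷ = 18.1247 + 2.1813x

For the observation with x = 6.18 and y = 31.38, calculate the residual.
Residual = -0.2251

The residual is the difference between the actual value and the predicted value:

Residual = y - ŷ

Step 1: Calculate predicted value
ŷ = 18.1247 + 2.1813 × 6.18
ŷ = 31.6051

Step 2: Calculate residual
Residual = 31.38 - 31.6051
Residual = -0.2251

Interpretation: the model overestimates the actual value by 0.2251 at this point (negative residual → observation lies below the fitted line).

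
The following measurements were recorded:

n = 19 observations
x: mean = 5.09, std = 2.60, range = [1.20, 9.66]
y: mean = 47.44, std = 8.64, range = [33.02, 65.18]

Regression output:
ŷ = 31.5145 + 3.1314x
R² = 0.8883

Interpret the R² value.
R² = 0.8883 means 88.83% of the variation in y is explained by the linear relationship with x. This indicates a strong fit.

R² = 1 − SS_res/SS_tot compares the residual scatter to the total scatter of y about its mean.

Here R² = 0.8883:
- Explained: 88.83% of the variation in y
- Unexplained (residual): 100% − 88.83% = 11.17%
- Rule of thumb (below 0.3 weak; 0.3 to below 0.7 moderate; 0.7 and above strong) → strong

Equivalently, for simple linear regression R² = r², so |r| = √0.8883 ≈ 0.9425.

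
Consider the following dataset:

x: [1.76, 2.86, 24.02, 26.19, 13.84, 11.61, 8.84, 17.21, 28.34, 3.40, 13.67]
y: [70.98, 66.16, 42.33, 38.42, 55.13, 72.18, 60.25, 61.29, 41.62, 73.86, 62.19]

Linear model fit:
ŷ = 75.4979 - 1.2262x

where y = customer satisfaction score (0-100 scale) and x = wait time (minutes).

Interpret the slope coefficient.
For each additional minute of wait time, predicted satisfaction score decreases by approximately 1.2262 points.

The slope coefficient β₁ = -1.2262 represents the marginal effect of wait time on satisfaction score.

Interpretation:
- Wait time up by 1 minute → predicted satisfaction score decreases by 1.2262 points
- The effect is assumed constant over the observed range of x (linearity)

(β₀ = 75.4979 is the fitted value at x = 0 and is not part of the slope interpretation.)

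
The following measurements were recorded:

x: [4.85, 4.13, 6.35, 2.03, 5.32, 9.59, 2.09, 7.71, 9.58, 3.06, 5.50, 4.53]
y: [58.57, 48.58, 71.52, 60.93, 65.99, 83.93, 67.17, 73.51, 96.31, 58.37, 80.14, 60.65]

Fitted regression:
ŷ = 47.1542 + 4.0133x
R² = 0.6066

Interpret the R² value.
About 60.66% of the variability in y is accounted for by the regression on x (R² = 0.6066) — a moderate linear fit.

R² (coefficient of determination) measures the proportion of variance in y explained by the regression model.

Here R² = 0.6066:
- Explained: 60.66% of the variation in y
- Unexplained (residual): 100% − 60.66% = 39.34%
- Rule of thumb (below 0.3 weak; 0.3 to below 0.7 moderate; 0.7 and above strong) → moderate

Equivalently, for simple linear regression R² = r², so |r| = √0.6066 ≈ 0.7788.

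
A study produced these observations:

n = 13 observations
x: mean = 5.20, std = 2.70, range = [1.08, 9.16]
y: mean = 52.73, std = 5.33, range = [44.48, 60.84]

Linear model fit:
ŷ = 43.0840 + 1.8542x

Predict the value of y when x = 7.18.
ŷ = 56.3972

Plug x = 7.18 into the fitted line:

ŷ = 43.0840 + 1.8542 × 7.18
ŷ = 43.0840 + 13.3132
ŷ = 56.3972

This is a point prediction; actual observations scatter around it by roughly the residual standard deviation.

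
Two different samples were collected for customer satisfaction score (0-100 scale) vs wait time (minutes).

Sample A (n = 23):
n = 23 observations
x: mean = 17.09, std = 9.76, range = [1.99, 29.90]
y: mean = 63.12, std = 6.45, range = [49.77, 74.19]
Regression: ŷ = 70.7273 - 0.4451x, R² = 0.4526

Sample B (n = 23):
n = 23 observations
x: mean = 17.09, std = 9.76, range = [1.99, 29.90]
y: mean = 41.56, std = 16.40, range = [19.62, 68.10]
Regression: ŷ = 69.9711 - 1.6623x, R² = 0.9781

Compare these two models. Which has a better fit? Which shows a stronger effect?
Model B has the better fit (R² = 0.9781 vs 0.4526). Model B shows the stronger effect (|β₁| = 1.6623 vs 0.4451).

Model Comparison:

Fit — compare R²:
- Model A: R² = 0.4526 → 45.26% of variance in satisfaction score explained
- Model B: R² = 0.9781 → 97.81% of variance in satisfaction score explained
- 0.9781 > 0.4526 → Model B has the better fit

Which has the larger per-minute effect? (|β₁|)
- Model A: β₁ = -0.4451 → predicted satisfaction score falls 0.4451 points per additional minute of wait time
- Model B: β₁ = -1.6623 → predicted satisfaction score falls 1.6623 points per additional minute of wait time
- |-0.4451| < |-1.6623| → Model B shows the stronger marginal effect

Notes:
- A steeper slope doesn't make a better model if the scatter around the line is large.
- R² measures how tightly points cluster around the line; β₁ measures how steep the line is — they answer different questions.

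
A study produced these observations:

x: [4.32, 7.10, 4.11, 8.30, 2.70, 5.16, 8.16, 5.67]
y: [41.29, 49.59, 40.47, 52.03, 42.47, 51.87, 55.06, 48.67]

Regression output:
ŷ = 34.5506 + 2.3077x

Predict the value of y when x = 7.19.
ŷ = 51.1430

x = 7.19 lies inside the observed range [2.70, 8.30], so the fitted equation applies directly:

ŷ = 34.5506 + 2.3077 × 7.19
ŷ = 34.5506 + 16.5924
ŷ = 51.1430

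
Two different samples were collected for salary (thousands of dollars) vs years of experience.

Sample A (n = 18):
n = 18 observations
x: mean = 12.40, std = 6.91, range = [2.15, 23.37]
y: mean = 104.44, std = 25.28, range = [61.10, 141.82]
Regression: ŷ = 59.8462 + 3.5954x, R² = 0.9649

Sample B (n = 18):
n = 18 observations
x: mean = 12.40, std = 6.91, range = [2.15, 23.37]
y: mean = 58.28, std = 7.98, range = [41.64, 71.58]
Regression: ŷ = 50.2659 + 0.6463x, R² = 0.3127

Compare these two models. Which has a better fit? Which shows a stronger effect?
Model A has the better fit (R² = 0.9649 vs 0.3127). Model A shows the stronger effect (|β₁| = 3.5954 vs 0.6463).

Model Comparison:

Which explains more variance? (R²)
- Model A: R² = 0.9649 → 96.49% of variance in salary explained
- Model B: R² = 0.3127 → 31.27% of variance in salary explained
- 0.9649 > 0.3127 → Model A has the better fit

Strength of effect — compare |β₁|:
- Model A: β₁ = 3.5954 → predicted salary rises 3.5954 thousand dollars per additional year of experience
- Model B: β₁ = 0.6463 → predicted salary rises 0.6463 thousand dollars per additional year of experience
- |3.5954| > |0.6463| → Model A shows the stronger marginal effect

Note: A better fit (higher R²) doesn't necessarily mean a more important relationship.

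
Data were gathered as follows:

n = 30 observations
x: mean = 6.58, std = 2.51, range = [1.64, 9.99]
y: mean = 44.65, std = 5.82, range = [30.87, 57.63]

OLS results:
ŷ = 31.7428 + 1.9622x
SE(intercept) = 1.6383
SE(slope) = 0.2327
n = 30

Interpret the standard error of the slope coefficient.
The slope 1.9622 is pinned down to within about ±0.2327 (one SE) by these data — relative uncertainty 11.9%, i.e. precise.

SE(β̂₁) = s / √Sxx, where s is the residual standard deviation and Sxx = Σ(x − x̄)². It is the yardstick for how far β̂₁ = 1.9622 could plausibly be from the true slope.

Relative precision:
- SE / |β̂₁| = 0.2327 / 1.9622 = 11.9%
- Rule of thumb (under 20%: precise; 20% to under 50%: moderately precise; 50% or more: imprecise) → precise

Link to the t-test: t = β̂₁ / SE(β̂₁) = 1.9622 / 0.2327 = 8.4323, the statistic for H₀: β₁ = 0.

What drives SE(β̂₁): larger n (here n = 30) → smaller SE; wider spread of x values → smaller SE.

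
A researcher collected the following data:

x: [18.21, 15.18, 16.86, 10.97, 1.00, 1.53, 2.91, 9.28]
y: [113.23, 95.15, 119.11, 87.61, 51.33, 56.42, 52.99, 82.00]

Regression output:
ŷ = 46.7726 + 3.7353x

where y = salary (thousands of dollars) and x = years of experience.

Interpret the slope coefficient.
An increase of one year in experience is associated with a 3.7353 thousand dollars increase in predicted salary.

The slope coefficient β₁ = 3.7353 represents the marginal effect of experience on salary.

Interpretation:
- Experience up by 1 year → predicted salary increases by 3.7353 thousand dollars
- The effect is assumed constant over the observed range of x (linearity)

(β₀ = 46.7726 is the fitted value at x = 0 and is not part of the slope interpretation.)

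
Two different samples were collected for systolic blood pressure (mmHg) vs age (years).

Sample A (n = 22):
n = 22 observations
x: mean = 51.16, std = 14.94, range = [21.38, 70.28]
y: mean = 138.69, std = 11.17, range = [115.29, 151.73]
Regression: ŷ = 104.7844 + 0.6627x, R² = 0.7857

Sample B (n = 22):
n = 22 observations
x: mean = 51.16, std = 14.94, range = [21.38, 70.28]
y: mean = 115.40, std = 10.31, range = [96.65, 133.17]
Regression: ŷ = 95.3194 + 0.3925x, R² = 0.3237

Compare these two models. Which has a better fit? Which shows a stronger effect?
Model A has the better fit (R² = 0.7857 vs 0.3237). Model A shows the stronger effect (|β₁| = 0.6627 vs 0.3925).

Model Comparison:

Fit — compare R²:
- Model A: R² = 0.7857 → 78.57% of variance in blood pressure explained
- Model B: R² = 0.3237 → 32.37% of variance in blood pressure explained
- 0.7857 > 0.3237 → Model A has the better fit

Which has the larger per-year effect? (|β₁|)
- Model A: β₁ = 0.6627 → predicted blood pressure rises 0.6627 mmHg per additional year of age
- Model B: β₁ = 0.3925 → predicted blood pressure rises 0.3925 mmHg per additional year of age
- |0.6627| > |0.3925| → Model A shows the stronger marginal effect

Notes:
- A steeper slope doesn't make a better model if the scatter around the line is large.
- A better fit (higher R²) doesn't necessarily mean a more important relationship.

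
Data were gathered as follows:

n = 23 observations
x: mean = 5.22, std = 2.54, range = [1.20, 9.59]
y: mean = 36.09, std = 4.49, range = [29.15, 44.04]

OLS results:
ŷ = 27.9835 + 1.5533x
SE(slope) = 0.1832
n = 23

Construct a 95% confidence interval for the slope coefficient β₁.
The 95% CI for β₁ is (1.1723, 1.9343)

Confidence interval for the slope:

The 95% CI for β₁ is: β̂₁ ± t*(α/2, n-2) × SE(β̂₁)

Step 1: Find critical t-value
- Confidence level = 0.95
- Degrees of freedom = n - 2 = 23 - 2 = 21
- t*(α/2, 21) = 2.0796

Step 2: Calculate margin of error
Margin = 2.0796 × 0.1832 = 0.3810

Step 3: Construct interval
CI = 1.5533 ± 0.3810
CI = (1.1723, 1.9343)

Interpretation: intervals built this way capture the true β₁ in 95% of repeated samples; here the plausible range for the per-unit effect of x on y is 1.1723 to 1.9343.
The interval does not include 0, suggesting a significant linear relationship.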